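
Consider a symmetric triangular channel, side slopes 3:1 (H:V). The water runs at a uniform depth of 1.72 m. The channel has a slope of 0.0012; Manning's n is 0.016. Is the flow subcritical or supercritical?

For a triangular section with side slope z = 3: A = zy² = 3×1.72² = 8.875 m²; P = 2y√(1+z²) = 2×1.72×3.162 = 10.88 m.
Hydraulic radius R = A/P = 8.875/10.88 = 0.8159 m.
V = (1/n) R^(2/3) √S = (1/0.016) × 0.8159^(2/3) × √0.0012 = 1.89 m/s. Hydraulic depth D_h = A/T = 8.875/10.32 = 0.86 m.
Froude number Fr = V/√(g·D_h) = 1.89/√(9.81×0.86) = 0.651, which is less than 1, so the flow is subcritical.

subcritical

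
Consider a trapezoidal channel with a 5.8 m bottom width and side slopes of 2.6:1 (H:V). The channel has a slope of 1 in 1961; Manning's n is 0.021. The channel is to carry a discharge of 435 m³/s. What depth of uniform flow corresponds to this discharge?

y_n = 6.99 m

Manning's equation rearranged: A R^(2/3) = nQ / (1·√S) = 0.021 × 435 / (√0.0005099) = 404.5.
At y = 7.73 m: A R^(2/3) = 512.5 — high.
At y = 4.96 m: A R^(2/3) = 183.1 — low.
At y = 6.99 m: A R^(2/3) = 404.1 — ≈ 404.5.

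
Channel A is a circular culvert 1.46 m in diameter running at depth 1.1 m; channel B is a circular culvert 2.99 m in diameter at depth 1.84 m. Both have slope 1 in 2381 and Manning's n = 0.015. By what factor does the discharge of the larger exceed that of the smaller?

Channel A: For a circular section of diameter D = 1.46 m at depth y = 1.1 m, the central angle is θ = 2 arccos(1 − 2y/D) = 4.205 rad. Then A = (D²/8)(θ − sin θ) = 1.353 m² and P = Dθ/2 = 3.069 m. Hydraulic radius R = A/P = 1.353/3.069 = 0.4409 m. Q_A = (1/0.015)·1.353·0.4409^(2/3)·√0.00042 = 1.071 m³/s.
Channel B: For a circular section of diameter D = 2.99 m at depth y = 1.84 m, the central angle is θ = 2 arccos(1 − 2y/D) = 3.607 rad. Then A = (D²/8)(θ − sin θ) = 4.533 m² and P = Dθ/2 = 5.393 m. Hydraulic radius R = A/P = 4.533/5.393 = 0.8406 m. Q_B = (1/0.015)·4.533·0.8406^(2/3)·√0.00042 = 5.516 m³/s.
The larger discharge is 5.516 m³/s and the smaller is 1.071 m³/s; the ratio is 5.15.

5.15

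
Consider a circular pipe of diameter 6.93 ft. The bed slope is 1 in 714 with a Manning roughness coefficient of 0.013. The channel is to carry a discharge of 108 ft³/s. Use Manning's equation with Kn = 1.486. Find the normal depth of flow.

Manning's equation rearranged: A R^(2/3) = nQ / (1.486·√S) = 0.013 × 108 / (1.486 × √0.001401) = 25.25.
At y = 4.14 ft: A R^(2/3) = 36.31 — over.
At y = 2.98 ft: A R^(2/3) = 20.9 — short.
At y = 3.32 ft: A R^(2/3) = 25.28 — ≈ 25.25.

y_n = 3.32 ft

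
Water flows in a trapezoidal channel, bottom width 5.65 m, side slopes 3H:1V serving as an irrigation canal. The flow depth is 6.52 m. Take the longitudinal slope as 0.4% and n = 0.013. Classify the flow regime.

With bottom width b = 5.65 m and side slope z = 3: A = (b + zy)y = (5.65 + 3×6.52)×6.52 = 164.4 m²; P = b + 2y√(1+z²) = 5.65 + 2×6.52×3.162 = 46.89 m.
Hydraulic radius R = A/P = 164.4/46.89 = 3.506 m.
V = (1/n) R^(2/3) √S = (1/0.013) × 3.506^(2/3) × √0.004 = 11.23 m/s. Hydraulic depth D_h = A/T = 164.4/44.77 = 3.671 m.
Froude number Fr = V/√(g·D_h) = 11.23/√(9.81×3.671) = 1.87, which is greater than 1, so the flow is supercritical.

supercritical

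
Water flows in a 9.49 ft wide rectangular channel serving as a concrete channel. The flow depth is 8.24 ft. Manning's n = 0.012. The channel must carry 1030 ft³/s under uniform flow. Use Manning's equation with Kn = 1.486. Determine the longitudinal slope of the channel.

S = 0.0026

Flow area A = b·y = 9.49 × 8.24 = 78.2 ft². Wetted perimeter P = b + 2y = 9.49 + 2×8.24 = 25.97 ft.
Hydraulic radius R = A/P = 78.2/25.97 = 3.011 ft.
From Manning's equation, S = [nQ / (1.486 A R^(2/3))]² = [0.012 × 1030 / (1.486 × 78.2 × 3.011^(2/3))]² = 0.0026.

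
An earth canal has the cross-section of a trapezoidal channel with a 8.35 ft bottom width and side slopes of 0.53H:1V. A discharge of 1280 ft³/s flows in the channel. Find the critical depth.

At critical depth, Q² T / (g A³) = 1, i.e. A³/T = Q²/g = 1280²/32.2 = 50880.
Trying y = 9.53 ft: A³/T = 112900 — over.
Trying y = 7.61 ft: A³/T = 50980 — ≈ 50880.

y_c = 7.61 ft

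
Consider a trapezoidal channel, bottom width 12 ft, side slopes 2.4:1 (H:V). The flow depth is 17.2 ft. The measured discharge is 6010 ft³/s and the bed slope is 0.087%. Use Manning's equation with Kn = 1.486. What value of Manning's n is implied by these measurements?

With bottom width b = 12 ft and side slope z = 2.4: A = (b + zy)y = (12 + 2.4×17.2)×17.2 = 916.4 ft²; P = b + 2y√(1+z²) = 12 + 2×17.2×2.6 = 101.4 ft.
Hydraulic radius R = A/P = 916.4/101.4 = 9.034 ft.
Rearranging Manning's equation: n = (1.486/Q) A R^(2/3) S^(1/2) = (1.486/6010) × 916.4 × 9.034^(2/3) × √0.00087 = 0.029.

n = 0.029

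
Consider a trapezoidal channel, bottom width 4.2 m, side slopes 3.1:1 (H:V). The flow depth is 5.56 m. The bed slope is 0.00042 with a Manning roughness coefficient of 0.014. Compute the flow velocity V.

With bottom width b = 4.2 m and side slope z = 3.1: A = (b + zy)y = (4.2 + 3.1×5.56)×5.56 = 119.2 m²; P = b + 2y√(1+z²) = 4.2 + 2×5.56×3.257 = 40.42 m.
Hydraulic radius R = A/P = 119.2/40.42 = 2.949 m.
From Manning's equation, V = (1/n) R^(2/3) S^(1/2) = (1/0.014) × 2.949^(2/3) × 0.00042^(1/2) = 3.01 m/s.

V = 3.01 m/s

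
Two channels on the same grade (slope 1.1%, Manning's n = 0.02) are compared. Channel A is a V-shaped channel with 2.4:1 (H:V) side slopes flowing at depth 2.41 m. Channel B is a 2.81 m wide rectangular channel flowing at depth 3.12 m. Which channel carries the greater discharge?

channel A

Channel A: For a triangular section with side slope z = 2.4: A = zy² = 2.4×2.41² = 13.94 m²; P = 2y√(1+z²) = 2×2.41×2.6 = 12.53 m. Hydraulic radius R = A/P = 13.94/12.53 = 1.112 m. Q_A = (1/0.02)·13.94·1.112^(2/3)·√0.011 = 78.47 m³/s.
Channel B: Flow area A = b·y = 2.81 × 3.12 = 8.767 m². Wetted perimeter P = b + 2y = 2.81 + 2×3.12 = 9.05 m. Hydraulic radius R = A/P = 8.767/9.05 = 0.9688 m. Q_B = (1/0.02)·8.767·0.9688^(2/3)·√0.011 = 45.01 m³/s.
Q_A = 78.47 m³/s vs Q_B = 45.01 m³/s, so channel A carries more.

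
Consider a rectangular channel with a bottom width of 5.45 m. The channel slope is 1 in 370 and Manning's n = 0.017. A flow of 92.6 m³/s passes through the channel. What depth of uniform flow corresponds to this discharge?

y_n = 4.02 m

Manning's equation rearranged: A R^(2/3) = nQ / (1·√S) = 0.017 × 92.6 / (√0.002703) = 30.28.
Try y = 5.09 m: A R^(2/3) = 40.66 — high.
Try y = 3.11 m: A R^(2/3) = 21.74 — low.
Try y = 4.02 m: A R^(2/3) = 30.27 — matches.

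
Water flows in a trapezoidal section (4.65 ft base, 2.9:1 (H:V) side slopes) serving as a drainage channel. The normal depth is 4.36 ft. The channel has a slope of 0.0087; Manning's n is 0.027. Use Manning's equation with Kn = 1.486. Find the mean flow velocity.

V = 9.21 ft/s

With bottom width b = 4.65 ft and side slope z = 2.9: A = (b + zy)y = (4.65 + 2.9×4.36)×4.36 = 75.4 ft²; P = b + 2y√(1+z²) = 4.65 + 2×4.36×3.068 = 31.4 ft.
Hydraulic radius R = A/P = 75.4/31.4 = 2.401 ft.
From Manning's equation, V = (1.486/n) R^(2/3) S^(1/2) = (1.486/0.027) × 2.401^(2/3) × 0.0087^(1/2) = 9.21 ft/s.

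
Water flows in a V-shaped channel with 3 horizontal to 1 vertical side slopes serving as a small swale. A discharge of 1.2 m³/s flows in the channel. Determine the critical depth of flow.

y_c = 0.504 m

At critical depth, Q² T / (g A³) = 1, i.e. A³/T = Q²/g = 1.2²/9.81 = 0.1468.
Trying y = 0.368 m: A³/T = 0.03037 — low.
Trying y = 0.602 m: A³/T = 0.3558 — high.
Trying y = 0.504 m: A³/T = 0.1463 — matches.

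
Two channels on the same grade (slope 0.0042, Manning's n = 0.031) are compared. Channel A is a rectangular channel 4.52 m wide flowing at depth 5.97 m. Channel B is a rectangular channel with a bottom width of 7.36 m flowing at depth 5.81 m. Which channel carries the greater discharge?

channel B

Channel A: Flow area A = b·y = 4.52 × 5.97 = 26.98 m². Wetted perimeter P = b + 2y = 4.52 + 2×5.97 = 16.46 m. Hydraulic radius R = A/P = 26.98/16.46 = 1.639 m. Q_A = (1/0.031)·26.98·1.639^(2/3)·√0.0042 = 78.43 m³/s.
Channel B: Flow area A = b·y = 7.36 × 5.81 = 42.76 m². Wetted perimeter P = b + 2y = 7.36 + 2×5.81 = 18.98 m. Hydraulic radius R = A/P = 42.76/18.98 = 2.253 m. Q_B = (1/0.031)·42.76·2.253^(2/3)·√0.0042 = 153.6 m³/s.
Q_A = 78.43 m³/s vs Q_B = 153.6 m³/s, so channel B carries more.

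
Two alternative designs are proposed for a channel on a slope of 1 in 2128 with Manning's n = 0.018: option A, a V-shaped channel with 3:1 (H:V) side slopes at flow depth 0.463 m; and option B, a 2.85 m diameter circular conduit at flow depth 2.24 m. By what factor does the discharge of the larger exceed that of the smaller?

Channel A: For a triangular section with side slope z = 3: A = zy² = 3×0.463² = 0.6431 m²; P = 2y√(1+z²) = 2×0.463×3.162 = 2.928 m. Hydraulic radius R = A/P = 0.6431/2.928 = 0.2196 m. Q_A = (1/0.018)·0.6431·0.2196^(2/3)·√0.0004699 = 0.2819 m³/s.
Channel B: For a circular section of diameter D = 2.85 m at depth y = 2.24 m, the central angle is θ = 2 arccos(1 − 2y/D) = 4.359 rad. Then A = (D²/8)(θ − sin θ) = 5.379 m² and P = Dθ/2 = 6.212 m. Hydraulic radius R = A/P = 5.379/6.212 = 0.8659 m. Q_B = (1/0.018)·5.379·0.8659^(2/3)·√0.0004699 = 5.885 m³/s.
The larger discharge is 5.885 m³/s and the smaller is 0.2819 m³/s; the ratio is 20.9.

20.9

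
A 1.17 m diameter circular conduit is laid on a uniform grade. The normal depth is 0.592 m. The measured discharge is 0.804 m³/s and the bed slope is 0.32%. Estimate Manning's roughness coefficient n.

For a circular section of diameter D = 1.17 m at depth y = 0.592 m, the central angle is θ = 2 arccos(1 − 2y/D) = 3.166 rad. Then A = (D²/8)(θ − sin θ) = 0.5458 m² and P = Dθ/2 = 1.852 m.
Hydraulic radius R = A/P = 0.5458/1.852 = 0.2947 m.
Rearranging Manning's equation: n = (1/Q) A R^(2/3) S^(1/2) = (1/0.804) × 0.5458 × 0.2947^(2/3) × √0.0032 = 0.017.

n = 0.017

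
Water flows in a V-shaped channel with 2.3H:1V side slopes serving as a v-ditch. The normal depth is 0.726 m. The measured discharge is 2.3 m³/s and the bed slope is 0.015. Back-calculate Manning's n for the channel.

For a triangular section with side slope z = 2.3: A = zy² = 2.3×0.726² = 1.212 m²; P = 2y√(1+z²) = 2×0.726×2.508 = 3.642 m.
Hydraulic radius R = A/P = 1.212/3.642 = 0.3329 m.
Rearranging Manning's equation: n = (1/Q) A R^(2/3) S^(1/2) = (1/2.3) × 1.212 × 0.3329^(2/3) × √0.015 = 0.031.

n = 0.031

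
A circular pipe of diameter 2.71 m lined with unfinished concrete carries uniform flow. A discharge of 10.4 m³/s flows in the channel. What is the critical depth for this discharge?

At critical depth, Q² T / (g A³) = 1, i.e. A³/T = Q²/g = 10.4²/9.81 = 11.03.
Trying y = 1.84 m: A³/T = 28.65 — high.
Trying y = 1.07 m: A³/T = 3.583 — low.
Trying y = 1.44 m: A³/T = 11.17 — ≈ 11.03.

y_c = 1.44 m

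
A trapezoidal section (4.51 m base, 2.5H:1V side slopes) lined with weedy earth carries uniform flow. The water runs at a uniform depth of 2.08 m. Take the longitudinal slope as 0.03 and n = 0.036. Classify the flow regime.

With bottom width b = 4.51 m and side slope z = 2.5: A = (b + zy)y = (4.51 + 2.5×2.08)×2.08 = 20.2 m²; P = b + 2y√(1+z²) = 4.51 + 2×2.08×2.693 = 15.71 m.
Hydraulic radius R = A/P = 20.2/15.71 = 1.286 m.
V = (1/n) R^(2/3) √S = (1/0.036) × 1.286^(2/3) × √0.03 = 5.688 m/s. Hydraulic depth D_h = A/T = 20.2/14.91 = 1.355 m.
Froude number Fr = V/√(g·D_h) = 5.688/√(9.81×1.355) = 1.56, which is greater than 1, so the flow is supercritical.

supercritical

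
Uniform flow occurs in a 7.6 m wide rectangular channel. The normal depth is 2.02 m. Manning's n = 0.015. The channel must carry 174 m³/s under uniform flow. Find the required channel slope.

Flow area A = b·y = 7.6 × 2.02 = 15.35 m². Wetted perimeter P = b + 2y = 7.6 + 2×2.02 = 11.64 m.
Hydraulic radius R = A/P = 15.35/11.64 = 1.319 m.
From Manning's equation, S = [nQ / (1 A R^(2/3))]² = [0.015 × 174 / (1 × 15.35 × 1.319^(2/3))]² = 0.02.

S = 0.02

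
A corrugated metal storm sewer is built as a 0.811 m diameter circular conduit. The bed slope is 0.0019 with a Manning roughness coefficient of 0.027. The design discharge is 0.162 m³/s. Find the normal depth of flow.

Manning's equation rearranged: A R^(2/3) = nQ / (1·√S) = 0.027 × 0.162 / (√0.0019) = 0.1003.
Trying y = 0.311 m: A R^(2/3) = 0.05559 — too small.
Trying y = 0.475 m: A R^(2/3) = 0.1154 — too large.
Trying y = 0.435 m: A R^(2/3) = 0.1002 — matches.

y_n = 0.435 m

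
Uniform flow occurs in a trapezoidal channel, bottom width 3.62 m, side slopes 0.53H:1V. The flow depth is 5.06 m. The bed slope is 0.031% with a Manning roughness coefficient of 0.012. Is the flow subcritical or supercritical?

subcritical

With bottom width b = 3.62 m and side slope z = 0.53: A = (b + zy)y = (3.62 + 0.53×5.06)×5.06 = 31.89 m²; P = b + 2y√(1+z²) = 3.62 + 2×5.06×1.132 = 15.07 m.
Hydraulic radius R = A/P = 31.89/15.07 = 2.115 m.
V = (1/n) R^(2/3) √S = (1/0.012) × 2.115^(2/3) × √0.00031 = 2.418 m/s. Hydraulic depth D_h = A/T = 31.89/8.984 = 3.549 m.
Froude number Fr = V/√(g·D_h) = 2.418/√(9.81×3.549) = 0.41, which is less than 1, so the flow is subcritical.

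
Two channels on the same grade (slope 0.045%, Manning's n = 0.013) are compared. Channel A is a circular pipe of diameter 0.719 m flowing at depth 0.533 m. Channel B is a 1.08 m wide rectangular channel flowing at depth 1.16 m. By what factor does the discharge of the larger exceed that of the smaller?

5.54

Channel A: For a circular section of diameter D = 0.719 m at depth y = 0.533 m, the central angle is θ = 2 arccos(1 − 2y/D) = 4.149 rad. Then A = (D²/8)(θ − sin θ) = 0.3227 m² and P = Dθ/2 = 1.492 m. Hydraulic radius R = A/P = 0.3227/1.492 = 0.2164 m. Q_A = (1/0.013)·0.3227·0.2164^(2/3)·√0.00045 = 0.1898 m³/s.
Channel B: Flow area A = b·y = 1.08 × 1.16 = 1.253 m². Wetted perimeter P = b + 2y = 1.08 + 2×1.16 = 3.4 m. Hydraulic radius R = A/P = 1.253/3.4 = 0.3685 m. Q_B = (1/0.013)·1.253·0.3685^(2/3)·√0.00045 = 1.051 m³/s.
The larger discharge is 1.051 m³/s and the smaller is 0.1898 m³/s; the ratio is 5.54.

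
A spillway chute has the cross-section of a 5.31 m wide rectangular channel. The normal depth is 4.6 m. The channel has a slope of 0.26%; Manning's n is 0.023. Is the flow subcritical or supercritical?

subcritical

Flow area A = b·y = 5.31 × 4.6 = 24.43 m². Wetted perimeter P = b + 2y = 5.31 + 2×4.6 = 14.51 m.
Hydraulic radius R = A/P = 24.43/14.51 = 1.683 m.
V = (1/n) R^(2/3) √S = (1/0.023) × 1.683^(2/3) × √0.0026 = 3.137 m/s. Hydraulic depth D_h = A/T = 24.43/5.31 = 4.6 m.
Froude number Fr = V/√(g·D_h) = 3.137/√(9.81×4.6) = 0.467, which is less than 1, so the flow is subcritical.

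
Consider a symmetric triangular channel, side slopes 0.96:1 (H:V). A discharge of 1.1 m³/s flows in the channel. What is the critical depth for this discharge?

y_c = 0.768 m

At critical depth, Q² T / (g A³) = 1, i.e. A³/T = Q²/g = 1.1²/9.81 = 0.1233.
Try y = 0.867 m: A³/T = 0.2257 — over.
Try y = 0.527 m: A³/T = 0.01873 — short.
Try y = 0.768 m: A³/T = 0.1231 — matches.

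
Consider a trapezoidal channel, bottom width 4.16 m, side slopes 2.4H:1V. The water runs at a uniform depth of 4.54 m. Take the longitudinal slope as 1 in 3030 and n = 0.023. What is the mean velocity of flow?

With bottom width b = 4.16 m and side slope z = 2.4: A = (b + zy)y = (4.16 + 2.4×4.54)×4.54 = 68.35 m²; P = b + 2y√(1+z²) = 4.16 + 2×4.54×2.6 = 27.77 m.
Hydraulic radius R = A/P = 68.35/27.77 = 2.462 m.
From Manning's equation, V = (1/n) R^(2/3) S^(1/2) = (1/0.023) × 2.462^(2/3) × 0.00033^(1/2) = 1.44 m/s.

V = 1.44 m/s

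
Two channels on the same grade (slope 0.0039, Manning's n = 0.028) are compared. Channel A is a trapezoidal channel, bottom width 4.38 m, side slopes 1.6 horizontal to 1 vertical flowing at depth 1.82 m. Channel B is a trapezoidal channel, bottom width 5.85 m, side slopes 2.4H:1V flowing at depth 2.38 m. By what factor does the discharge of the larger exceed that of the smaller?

2.44

Channel A: With bottom width b = 4.38 m and side slope z = 1.6: A = (b + zy)y = (4.38 + 1.6×1.82)×1.82 = 13.27 m²; P = b + 2y√(1+z²) = 4.38 + 2×1.82×1.887 = 11.25 m. Hydraulic radius R = A/P = 13.27/11.25 = 1.18 m. Q_A = (1/0.028)·13.27·1.18^(2/3)·√0.0039 = 33.05 m³/s.
Channel B: With bottom width b = 5.85 m and side slope z = 2.4: A = (b + zy)y = (5.85 + 2.4×2.38)×2.38 = 27.52 m²; P = b + 2y√(1+z²) = 5.85 + 2×2.38×2.6 = 18.23 m. Hydraulic radius R = A/P = 27.52/18.23 = 1.51 m. Q_B = (1/0.028)·27.52·1.51^(2/3)·√0.0039 = 80.77 m³/s.
The larger discharge is 80.77 m³/s and the smaller is 33.05 m³/s; the ratio is 2.44.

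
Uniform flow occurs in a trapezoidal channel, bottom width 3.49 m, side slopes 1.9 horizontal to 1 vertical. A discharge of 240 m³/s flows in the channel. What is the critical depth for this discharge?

y_c = 4.22 m

At critical depth, Q² T / (g A³) = 1, i.e. A³/T = Q²/g = 240²/9.81 = 5872.
At y = 4.64 m: A³/T = 8814 — high.
At y = 3.62 m: A³/T = 3066 — low.
At y = 4.22 m: A³/T = 5866 — matches.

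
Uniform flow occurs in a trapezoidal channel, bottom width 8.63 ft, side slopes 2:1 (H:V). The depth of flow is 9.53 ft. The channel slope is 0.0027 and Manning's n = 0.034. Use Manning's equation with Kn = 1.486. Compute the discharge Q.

With bottom width b = 8.63 ft and side slope z = 2: A = (b + zy)y = (8.63 + 2×9.53)×9.53 = 263.9 ft²; P = b + 2y√(1+z²) = 8.63 + 2×9.53×2.236 = 51.25 ft.
Hydraulic radius R = A/P = 263.9/51.25 = 5.149 ft.
Manning's equation: Q = (1.486/n) A R^(2/3) S^(1/2) = (1.486/0.034) × 263.9 × 5.149^(2/3) × 0.0027^(1/2) = 1790 ft³/s.

Q = 1790 ft³/s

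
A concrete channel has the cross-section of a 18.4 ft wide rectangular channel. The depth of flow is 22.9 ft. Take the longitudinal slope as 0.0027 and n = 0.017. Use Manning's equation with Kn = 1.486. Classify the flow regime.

subcritical

Flow area A = b·y = 18.4 × 22.9 = 421.4 ft². Wetted perimeter P = b + 2y = 18.4 + 2×22.9 = 64.2 ft.
Hydraulic radius R = A/P = 421.4/64.2 = 6.563 ft.
V = (1.486/n) R^(2/3) √S = (1.486/0.017) × 6.563^(2/3) × √0.0027 = 15.92 ft/s. Hydraulic depth D_h = A/T = 421.4/18.4 = 22.9 ft.
Froude number Fr = V/√(g·D_h) = 15.92/√(32.2×22.9) = 0.586, which is less than 1, so the flow is subcritical.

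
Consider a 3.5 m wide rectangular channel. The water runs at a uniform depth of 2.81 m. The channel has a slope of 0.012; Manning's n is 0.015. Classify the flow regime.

Flow area A = b·y = 3.5 × 2.81 = 9.835 m². Wetted perimeter P = b + 2y = 3.5 + 2×2.81 = 9.12 m.
Hydraulic radius R = A/P = 9.835/9.12 = 1.078 m.
V = (1/n) R^(2/3) √S = (1/0.015) × 1.078^(2/3) × √0.012 = 7.68 m/s. Hydraulic depth D_h = A/T = 9.835/3.5 = 2.81 m.
Froude number Fr = V/√(g·D_h) = 7.68/√(9.81×2.81) = 1.46, which is greater than 1, so the flow is supercritical.

supercritical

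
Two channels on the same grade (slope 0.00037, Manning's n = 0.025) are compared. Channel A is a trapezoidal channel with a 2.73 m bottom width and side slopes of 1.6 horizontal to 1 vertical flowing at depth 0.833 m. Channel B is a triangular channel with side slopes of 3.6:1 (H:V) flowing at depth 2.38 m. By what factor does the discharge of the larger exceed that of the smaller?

9.53

Channel A: With bottom width b = 2.73 m and side slope z = 1.6: A = (b + zy)y = (2.73 + 1.6×0.833)×0.833 = 3.384 m²; P = b + 2y√(1+z²) = 2.73 + 2×0.833×1.887 = 5.873 m. Hydraulic radius R = A/P = 3.384/5.873 = 0.5762 m. Q_A = (1/0.025)·3.384·0.5762^(2/3)·√0.00037 = 1.803 m³/s.
Channel B: For a triangular section with side slope z = 3.6: A = zy² = 3.6×2.38² = 20.39 m²; P = 2y√(1+z²) = 2×2.38×3.736 = 17.78 m. Hydraulic radius R = A/P = 20.39/17.78 = 1.147 m. Q_B = (1/0.025)·20.39·1.147^(2/3)·√0.00037 = 17.19 m³/s.
The larger discharge is 17.19 m³/s and the smaller is 1.803 m³/s; the ratio is 9.53.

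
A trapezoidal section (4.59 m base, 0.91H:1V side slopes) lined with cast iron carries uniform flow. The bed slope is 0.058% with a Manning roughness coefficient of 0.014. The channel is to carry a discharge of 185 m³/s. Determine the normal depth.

Manning's equation rearranged: A R^(2/3) = nQ / (1·√S) = 0.014 × 185 / (√0.00058) = 107.5.
At y = 4.75 m: A R^(2/3) = 76.48 — short.
At y = 6.14 m: A R^(2/3) = 128.5 — over.
At y = 5.63 m: A R^(2/3) = 107.6 — ≈ 107.5.

y_n = 5.63 m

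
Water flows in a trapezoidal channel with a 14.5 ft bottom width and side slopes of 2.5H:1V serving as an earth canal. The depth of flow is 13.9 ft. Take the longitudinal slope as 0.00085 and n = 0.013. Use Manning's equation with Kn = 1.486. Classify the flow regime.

With bottom width b = 14.5 ft and side slope z = 2.5: A = (b + zy)y = (14.5 + 2.5×13.9)×13.9 = 684.6 ft²; P = b + 2y√(1+z²) = 14.5 + 2×13.9×2.693 = 89.35 ft.
Hydraulic radius R = A/P = 684.6/89.35 = 7.661 ft.
V = (1.486/n) R^(2/3) √S = (1.486/0.013) × 7.661^(2/3) × √0.00085 = 12.95 ft/s. Hydraulic depth D_h = A/T = 684.6/84 = 8.15 ft.
Froude number Fr = V/√(g·D_h) = 12.95/√(32.2×8.15) = 0.8, which is less than 1, so the flow is subcritical.

subcritical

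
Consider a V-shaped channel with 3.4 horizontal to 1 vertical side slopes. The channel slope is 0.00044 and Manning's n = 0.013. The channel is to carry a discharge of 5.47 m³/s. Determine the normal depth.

y_n = 1.2 m

Manning's equation rearranged: A R^(2/3) = nQ / (1·√S) = 0.013 × 5.47 / (√0.00044) = 3.39.
Try y = 0.877 m: A R^(2/3) = 1.468 — low.
Try y = 1.38 m: A R^(2/3) = 4.918 — high.
Try y = 1.2 m: A R^(2/3) = 3.388 — close enough.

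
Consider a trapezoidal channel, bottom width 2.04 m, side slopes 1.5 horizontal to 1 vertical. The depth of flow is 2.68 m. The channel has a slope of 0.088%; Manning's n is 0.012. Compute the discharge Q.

Q = 50 m³/s

With bottom width b = 2.04 m and side slope z = 1.5: A = (b + zy)y = (2.04 + 1.5×2.68)×2.68 = 16.24 m²; P = b + 2y√(1+z²) = 2.04 + 2×2.68×1.803 = 11.7 m.
Hydraulic radius R = A/P = 16.24/11.7 = 1.388 m.
Manning's equation: Q = (1/n) A R^(2/3) S^(1/2) = (1/0.012) × 16.24 × 1.388^(2/3) × 0.00088^(1/2) = 50 m³/s.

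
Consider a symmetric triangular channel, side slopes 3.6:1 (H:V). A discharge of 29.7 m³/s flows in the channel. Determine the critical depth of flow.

At critical depth, Q² T / (g A³) = 1, i.e. A³/T = Q²/g = 29.7²/9.81 = 89.92.
At y = 1.9 m: A³/T = 160.5 — too large.
At y = 1.45 m: A³/T = 41.54 — too small.
At y = 1.69 m: A³/T = 89.33 — ≈ 89.92.

y_c = 1.69 m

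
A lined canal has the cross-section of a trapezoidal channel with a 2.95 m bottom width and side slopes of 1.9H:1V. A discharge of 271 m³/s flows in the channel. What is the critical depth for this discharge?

At critical depth, Q² T / (g A³) = 1, i.e. A³/T = Q²/g = 271²/9.81 = 7486.
Try y = 5.65 m: A³/T = 18930 — high.
Try y = 4.58 m: A³/T = 7467 — close enough.

y_c = 4.58 m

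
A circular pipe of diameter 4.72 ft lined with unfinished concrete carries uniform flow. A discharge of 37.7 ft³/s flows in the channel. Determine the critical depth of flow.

y_c = 1.74 ft

At critical depth, Q² T / (g A³) = 1, i.e. A³/T = Q²/g = 37.7²/32.2 = 44.14.
Try y = 2.08 ft: A³/T = 87.53 — over.
Try y = 1.43 ft: A³/T = 20.66 — short.
Try y = 1.74 ft: A³/T = 44.1 — ≈ 44.14.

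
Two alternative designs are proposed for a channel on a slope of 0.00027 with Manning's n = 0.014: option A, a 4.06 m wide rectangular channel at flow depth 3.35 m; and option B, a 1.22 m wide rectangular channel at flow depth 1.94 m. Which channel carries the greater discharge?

Channel A: Flow area A = b·y = 4.06 × 3.35 = 13.6 m². Wetted perimeter P = b + 2y = 4.06 + 2×3.35 = 10.76 m. Hydraulic radius R = A/P = 13.6/10.76 = 1.264 m. Q_A = (1/0.014)·13.6·1.264^(2/3)·√0.00027 = 18.66 m³/s.
Channel B: Flow area A = b·y = 1.22 × 1.94 = 2.367 m². Wetted perimeter P = b + 2y = 1.22 + 2×1.94 = 5.1 m. Hydraulic radius R = A/P = 2.367/5.1 = 0.4641 m. Q_B = (1/0.014)·2.367·0.4641^(2/3)·√0.00027 = 1.665 m³/s.
Q_A = 18.66 m³/s vs Q_B = 1.665 m³/s, so channel A carries more.

channel A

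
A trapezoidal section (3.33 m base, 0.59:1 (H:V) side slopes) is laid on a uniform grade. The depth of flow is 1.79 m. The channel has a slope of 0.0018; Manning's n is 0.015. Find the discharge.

Q = 22.9 m³/s

With bottom width b = 3.33 m and side slope z = 0.59: A = (b + zy)y = (3.33 + 0.59×1.79)×1.79 = 7.851 m²; P = b + 2y√(1+z²) = 3.33 + 2×1.79×1.161 = 7.487 m.
Hydraulic radius R = A/P = 7.851/7.487 = 1.049 m.
Manning's equation: Q = (1/n) A R^(2/3) S^(1/2) = (1/0.015) × 7.851 × 1.049^(2/3) × 0.0018^(1/2) = 22.9 m³/s.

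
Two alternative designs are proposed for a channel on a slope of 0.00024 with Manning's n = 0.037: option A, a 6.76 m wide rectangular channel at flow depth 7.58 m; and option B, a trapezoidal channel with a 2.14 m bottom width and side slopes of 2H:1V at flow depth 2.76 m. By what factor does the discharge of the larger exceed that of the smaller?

3.32

Channel A: Flow area A = b·y = 6.76 × 7.58 = 51.24 m². Wetted perimeter P = b + 2y = 6.76 + 2×7.58 = 21.92 m. Hydraulic radius R = A/P = 51.24/21.92 = 2.338 m. Q_A = (1/0.037)·51.24·2.338^(2/3)·√0.00024 = 37.79 m³/s.
Channel B: With bottom width b = 2.14 m and side slope z = 2: A = (b + zy)y = (2.14 + 2×2.76)×2.76 = 21.14 m²; P = b + 2y√(1+z²) = 2.14 + 2×2.76×2.236 = 14.48 m. Hydraulic radius R = A/P = 21.14/14.48 = 1.46 m. Q_B = (1/0.037)·21.14·1.46^(2/3)·√0.00024 = 11.39 m³/s.
The larger discharge is 37.79 m³/s and the smaller is 11.39 m³/s; the ratio is 3.32.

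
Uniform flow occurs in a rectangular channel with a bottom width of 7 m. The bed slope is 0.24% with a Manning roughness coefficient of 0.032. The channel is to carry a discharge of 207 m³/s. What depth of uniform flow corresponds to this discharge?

y_n = 10.2 m

Manning's equation rearranged: A R^(2/3) = nQ / (1·√S) = 0.032 × 207 / (√0.0024) = 135.2.
Try y = 7.2 m: A R^(2/3) = 89.22 — short.
Try y = 11.6 m: A R^(2/3) = 157 — over.
Try y = 10.2 m: A R^(2/3) = 135.2 — matches.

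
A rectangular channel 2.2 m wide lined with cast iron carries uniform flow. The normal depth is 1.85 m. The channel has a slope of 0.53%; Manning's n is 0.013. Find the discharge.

Q = 17.8 m³/s

Flow area A = b·y = 2.2 × 1.85 = 4.07 m². Wetted perimeter P = b + 2y = 2.2 + 2×1.85 = 5.9 m.
Hydraulic radius R = A/P = 4.07/5.9 = 0.6898 m.
Manning's equation: Q = (1/n) A R^(2/3) S^(1/2) = (1/0.013) × 4.07 × 0.6898^(2/3) × 0.0053^(1/2) = 17.8 m³/s.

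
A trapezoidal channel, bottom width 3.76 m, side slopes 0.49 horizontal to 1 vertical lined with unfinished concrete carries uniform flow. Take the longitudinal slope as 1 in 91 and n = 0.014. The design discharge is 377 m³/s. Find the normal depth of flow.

y_n = 4.98 m

Manning's equation rearranged: A R^(2/3) = nQ / (1·√S) = 0.014 × 377 / (√0.01099) = 50.35.
Try y = 3.97 m: A R^(2/3) = 33.48 — too small.
Try y = 5.76 m: A R^(2/3) = 65.79 — too large.
Try y = 4.98 m: A R^(2/3) = 50.3 — close enough.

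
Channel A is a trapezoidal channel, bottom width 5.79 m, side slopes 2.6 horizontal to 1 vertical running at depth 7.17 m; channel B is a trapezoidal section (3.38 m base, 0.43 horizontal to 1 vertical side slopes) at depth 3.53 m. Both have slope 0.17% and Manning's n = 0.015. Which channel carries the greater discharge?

Channel A: With bottom width b = 5.79 m and side slope z = 2.6: A = (b + zy)y = (5.79 + 2.6×7.17)×7.17 = 175.2 m²; P = b + 2y√(1+z²) = 5.79 + 2×7.17×2.786 = 45.74 m. Hydraulic radius R = A/P = 175.2/45.74 = 3.83 m. Q_A = (1/0.015)·175.2·3.83^(2/3)·√0.0017 = 1179 m³/s.
Channel B: With bottom width b = 3.38 m and side slope z = 0.43: A = (b + zy)y = (3.38 + 0.43×3.53)×3.53 = 17.29 m²; P = b + 2y√(1+z²) = 3.38 + 2×3.53×1.089 = 11.07 m. Hydraulic radius R = A/P = 17.29/11.07 = 1.563 m. Q_B = (1/0.015)·17.29·1.563^(2/3)·√0.0017 = 63.99 m³/s.
Q_A = 1179 m³/s vs Q_B = 63.99 m³/s, so channel A carries more.

channel A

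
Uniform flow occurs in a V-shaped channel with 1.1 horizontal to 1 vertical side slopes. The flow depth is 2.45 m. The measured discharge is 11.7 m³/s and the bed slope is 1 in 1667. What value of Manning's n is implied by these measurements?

For a triangular section with side slope z = 1.1: A = zy² = 1.1×2.45² = 6.603 m²; P = 2y√(1+z²) = 2×2.45×1.487 = 7.284 m.
Hydraulic radius R = A/P = 6.603/7.284 = 0.9064 m.
Rearranging Manning's equation: n = (1/Q) A R^(2/3) S^(1/2) = (1/11.7) × 6.603 × 0.9064^(2/3) × √0.0005999 = 0.0129.

n = 0.0129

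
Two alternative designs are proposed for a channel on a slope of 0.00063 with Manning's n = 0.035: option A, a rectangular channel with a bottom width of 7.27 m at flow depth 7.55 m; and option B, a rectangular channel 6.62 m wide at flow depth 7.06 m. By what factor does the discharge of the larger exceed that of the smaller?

Channel A: Flow area A = b·y = 7.27 × 7.55 = 54.89 m². Wetted perimeter P = b + 2y = 7.27 + 2×7.55 = 22.37 m. Hydraulic radius R = A/P = 54.89/22.37 = 2.454 m. Q_A = (1/0.035)·54.89·2.454^(2/3)·√0.00063 = 71.61 m³/s.
Channel B: Flow area A = b·y = 6.62 × 7.06 = 46.74 m². Wetted perimeter P = b + 2y = 6.62 + 2×7.06 = 20.74 m. Hydraulic radius R = A/P = 46.74/20.74 = 2.253 m. Q_B = (1/0.035)·46.74·2.253^(2/3)·√0.00063 = 57.61 m³/s.
The larger discharge is 71.61 m³/s and the smaller is 57.61 m³/s; the ratio is 1.24.

1.24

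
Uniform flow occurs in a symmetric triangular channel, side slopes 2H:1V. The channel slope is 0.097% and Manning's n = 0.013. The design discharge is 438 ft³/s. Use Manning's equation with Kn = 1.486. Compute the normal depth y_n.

y_n = 5.73 ft

Manning's equation rearranged: A R^(2/3) = nQ / (1.486·√S) = 0.013 × 438 / (1.486 × √0.00097) = 123.
Trying y = 6.22 ft: A R^(2/3) = 153 — high.
Trying y = 5.73 ft: A R^(2/3) = 123 — close enough.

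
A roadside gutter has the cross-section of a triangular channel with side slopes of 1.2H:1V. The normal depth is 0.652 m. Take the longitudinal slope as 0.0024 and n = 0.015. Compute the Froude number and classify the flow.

For a triangular section with side slope z = 1.2: A = zy² = 1.2×0.652² = 0.5101 m²; P = 2y√(1+z²) = 2×0.652×1.562 = 2.037 m.
Hydraulic radius R = A/P = 0.5101/2.037 = 0.2504 m.
V = (1/n) R^(2/3) √S = (1/0.015) × 0.2504^(2/3) × √0.0024 = 1.298 m/s. Hydraulic depth D_h = A/T = 0.5101/1.565 = 0.326 m.
Froude number Fr = V/√(g·D_h) = 1.298/√(9.81×0.326) = 0.726, which is less than 1, so the flow is subcritical.

subcritical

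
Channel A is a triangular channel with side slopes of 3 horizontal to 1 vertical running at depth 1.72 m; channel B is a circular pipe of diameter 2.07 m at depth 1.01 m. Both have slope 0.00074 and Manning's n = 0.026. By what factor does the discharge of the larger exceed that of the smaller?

7.45

Channel A: For a triangular section with side slope z = 3: A = zy² = 3×1.72² = 8.875 m²; P = 2y√(1+z²) = 2×1.72×3.162 = 10.88 m. Hydraulic radius R = A/P = 8.875/10.88 = 0.8159 m. Q_A = (1/0.026)·8.875·0.8159^(2/3)·√0.00074 = 8.108 m³/s.
Channel B: For a circular section of diameter D = 2.07 m at depth y = 1.01 m, the central angle is θ = 2 arccos(1 − 2y/D) = 3.093 rad. Then A = (D²/8)(θ − sin θ) = 1.631 m² and P = Dθ/2 = 3.202 m. Hydraulic radius R = A/P = 1.631/3.202 = 0.5094 m. Q_B = (1/0.026)·1.631·0.5094^(2/3)·√0.00074 = 1.088 m³/s.
The larger discharge is 8.108 m³/s and the smaller is 1.088 m³/s; the ratio is 7.45.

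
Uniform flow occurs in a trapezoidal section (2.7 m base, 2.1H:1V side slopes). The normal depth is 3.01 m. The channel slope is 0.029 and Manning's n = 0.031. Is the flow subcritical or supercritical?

supercritical

With bottom width b = 2.7 m and side slope z = 2.1: A = (b + zy)y = (2.7 + 2.1×3.01)×3.01 = 27.15 m²; P = b + 2y√(1+z²) = 2.7 + 2×3.01×2.326 = 16.7 m.
Hydraulic radius R = A/P = 27.15/16.7 = 1.626 m.
V = (1/n) R^(2/3) √S = (1/0.031) × 1.626^(2/3) × √0.029 = 7.595 m/s. Hydraulic depth D_h = A/T = 27.15/15.34 = 1.77 m.
Froude number Fr = V/√(g·D_h) = 7.595/√(9.81×1.77) = 1.82, which is greater than 1, so the flow is supercritical.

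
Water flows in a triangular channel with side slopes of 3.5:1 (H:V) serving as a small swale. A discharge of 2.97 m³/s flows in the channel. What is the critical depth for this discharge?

y_c = 0.681 m

At critical depth, Q² T / (g A³) = 1, i.e. A³/T = Q²/g = 2.97²/9.81 = 0.8992.
At y = 0.842 m: A³/T = 2.592 — too large.
At y = 0.499 m: A³/T = 0.1895 — too small.
At y = 0.681 m: A³/T = 0.8971 — ≈ 0.8992.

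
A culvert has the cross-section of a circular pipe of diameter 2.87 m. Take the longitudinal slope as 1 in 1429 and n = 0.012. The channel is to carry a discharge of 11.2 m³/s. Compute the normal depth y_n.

y_n = 2.3 m

Manning's equation rearranged: A R^(2/3) = nQ / (1·√S) = 0.012 × 11.2 / (√0.0006998) = 5.081.
At y = 2.67 m: A R^(2/3) = 5.575 — over.
At y = 1.95 m: A R^(2/3) = 4.172 — short.
At y = 2.3 m: A R^(2/3) = 5.077 — matches.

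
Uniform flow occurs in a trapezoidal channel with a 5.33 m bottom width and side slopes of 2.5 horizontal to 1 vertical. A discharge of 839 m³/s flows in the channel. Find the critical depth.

y_c = 6.48 m

At critical depth, Q² T / (g A³) = 1, i.e. A³/T = Q²/g = 839²/9.81 = 71760.
Trying y = 8.21 m: A³/T = 206200 — high.
Trying y = 6.48 m: A³/T = 71970 — ≈ 71760.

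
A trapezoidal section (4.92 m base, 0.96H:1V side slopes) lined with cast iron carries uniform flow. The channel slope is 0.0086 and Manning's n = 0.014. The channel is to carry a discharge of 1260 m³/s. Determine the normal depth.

y_n = 7.14 m

Manning's equation rearranged: A R^(2/3) = nQ / (1·√S) = 0.014 × 1260 / (√0.0086) = 190.2.
Try y = 8.12 m: A R^(2/3) = 249.8 — over.
Try y = 5.07 m: A R^(2/3) = 94.18 — short.
Try y = 7.14 m: A R^(2/3) = 190.1 — ≈ 190.2.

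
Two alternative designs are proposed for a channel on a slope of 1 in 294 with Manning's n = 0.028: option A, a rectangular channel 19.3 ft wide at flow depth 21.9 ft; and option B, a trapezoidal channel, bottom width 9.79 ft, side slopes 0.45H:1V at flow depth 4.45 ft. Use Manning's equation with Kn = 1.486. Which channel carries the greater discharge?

Channel A: Flow area A = b·y = 19.3 × 21.9 = 422.7 ft². Wetted perimeter P = b + 2y = 19.3 + 2×21.9 = 63.1 ft. Hydraulic radius R = A/P = 422.7/63.1 = 6.698 ft. Q_A = (1.486/0.028)·422.7·6.698^(2/3)·√0.003401 = 4649 ft³/s.
Channel B: With bottom width b = 9.79 ft and side slope z = 0.45: A = (b + zy)y = (9.79 + 0.45×4.45)×4.45 = 52.48 ft²; P = b + 2y√(1+z²) = 9.79 + 2×4.45×1.097 = 19.55 ft. Hydraulic radius R = A/P = 52.48/19.55 = 2.684 ft. Q_B = (1.486/0.028)·52.48·2.684^(2/3)·√0.003401 = 313.7 ft³/s.
Q_A = 4649 ft³/s vs Q_B = 313.7 ft³/s, so channel A carries more.

channel A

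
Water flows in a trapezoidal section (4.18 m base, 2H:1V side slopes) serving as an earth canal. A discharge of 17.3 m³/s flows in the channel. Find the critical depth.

y_c = 1.02 m

At critical depth, Q² T / (g A³) = 1, i.e. A³/T = Q²/g = 17.3²/9.81 = 30.51.
Try y = 1.2 m: A³/T = 54.82 — too large.
Try y = 0.898 m: A³/T = 19.89 — too small.
Try y = 1.02 m: A³/T = 30.92 — close enough.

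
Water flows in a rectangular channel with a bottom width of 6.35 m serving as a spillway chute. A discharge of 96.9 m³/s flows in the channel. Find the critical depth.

For a rectangular channel, critical depth y_c = (q²/g)^(1/3) where q = Q/b = 96.9/6.35 = 15.26 m²/s.
So y_c = (15.26²/9.81)^(1/3) = 2.87 m.

y_c = 2.87 m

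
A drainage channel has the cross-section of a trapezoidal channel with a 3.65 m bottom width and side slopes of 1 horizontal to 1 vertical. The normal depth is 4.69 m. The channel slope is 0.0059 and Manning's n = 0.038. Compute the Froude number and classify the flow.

With bottom width b = 3.65 m and side slope z = 1: A = (b + zy)y = (3.65 + 1×4.69)×4.69 = 39.11 m²; P = b + 2y√(1+z²) = 3.65 + 2×4.69×1.414 = 16.92 m.
Hydraulic radius R = A/P = 39.11/16.92 = 2.312 m.
V = (1/n) R^(2/3) √S = (1/0.038) × 2.312^(2/3) × √0.0059 = 3.535 m/s. Hydraulic depth D_h = A/T = 39.11/13.03 = 3.002 m.
Froude number Fr = V/√(g·D_h) = 3.535/√(9.81×3.002) = 0.651, which is less than 1, so the flow is subcritical.

subcritical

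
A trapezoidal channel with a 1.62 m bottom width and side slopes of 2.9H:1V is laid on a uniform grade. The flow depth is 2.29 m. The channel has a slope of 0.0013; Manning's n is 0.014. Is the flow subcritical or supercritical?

subcritical

With bottom width b = 1.62 m and side slope z = 2.9: A = (b + zy)y = (1.62 + 2.9×2.29)×2.29 = 18.92 m²; P = b + 2y√(1+z²) = 1.62 + 2×2.29×3.068 = 15.67 m.
Hydraulic radius R = A/P = 18.92/15.67 = 1.207 m.
V = (1/n) R^(2/3) √S = (1/0.014) × 1.207^(2/3) × √0.0013 = 2.92 m/s. Hydraulic depth D_h = A/T = 18.92/14.9 = 1.269 m.
Froude number Fr = V/√(g·D_h) = 2.92/√(9.81×1.269) = 0.827, which is less than 1, so the flow is subcritical.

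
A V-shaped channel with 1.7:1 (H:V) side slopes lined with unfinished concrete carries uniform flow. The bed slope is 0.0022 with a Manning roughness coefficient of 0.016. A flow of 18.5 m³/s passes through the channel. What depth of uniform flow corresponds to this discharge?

y_n = 2.02 m

Manning's equation rearranged: A R^(2/3) = nQ / (1·√S) = 0.016 × 18.5 / (√0.0022) = 6.311.
Trying y = 2.25 m: A R^(2/3) = 8.431 — too large.
Trying y = 1.63 m: A R^(2/3) = 3.569 — too small.
Trying y = 2.02 m: A R^(2/3) = 6.324 — ≈ 6.311.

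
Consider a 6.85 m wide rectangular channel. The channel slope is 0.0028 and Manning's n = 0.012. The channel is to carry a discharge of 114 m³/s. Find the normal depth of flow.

Manning's equation rearranged: A R^(2/3) = nQ / (1·√S) = 0.012 × 114 / (√0.0028) = 25.85.
Trying y = 3.34 m: A R^(2/3) = 32.47 — high.
Trying y = 2.46 m: A R^(2/3) = 21.41 — low.
Trying y = 2.82 m: A R^(2/3) = 25.83 — close enough.

y_n = 2.82 m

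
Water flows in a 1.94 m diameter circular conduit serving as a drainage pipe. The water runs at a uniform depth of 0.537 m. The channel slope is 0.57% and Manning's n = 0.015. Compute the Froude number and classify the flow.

For a circular section of diameter D = 1.94 m at depth y = 0.537 m, the central angle is θ = 2 arccos(1 − 2y/D) = 2.216 rad. Then A = (D²/8)(θ − sin θ) = 0.6667 m² and P = Dθ/2 = 2.15 m.
Hydraulic radius R = A/P = 0.6667/2.15 = 0.3102 m.
V = (1/n) R^(2/3) √S = (1/0.015) × 0.3102^(2/3) × √0.0057 = 2.306 m/s. Hydraulic depth D_h = A/T = 0.6667/1.736 = 0.3841 m.
Froude number Fr = V/√(g·D_h) = 2.306/√(9.81×0.3841) = 1.19, which is greater than 1, so the flow is supercritical.

supercritical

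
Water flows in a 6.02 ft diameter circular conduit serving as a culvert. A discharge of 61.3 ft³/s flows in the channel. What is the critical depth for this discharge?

y_c = 2.08 ft

At critical depth, Q² T / (g A³) = 1, i.e. A³/T = Q²/g = 61.3²/32.2 = 116.7.
At y = 2.58 ft: A³/T = 265.5 — high.
At y = 1.85 ft: A³/T = 73.7 — low.
At y = 2.08 ft: A³/T = 115.9 — close enough.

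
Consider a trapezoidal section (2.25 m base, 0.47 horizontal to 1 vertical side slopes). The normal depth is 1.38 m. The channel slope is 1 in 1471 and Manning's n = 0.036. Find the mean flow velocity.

V = 0.6 m/s

With bottom width b = 2.25 m and side slope z = 0.47: A = (b + zy)y = (2.25 + 0.47×1.38)×1.38 = 4 m²; P = b + 2y√(1+z²) = 2.25 + 2×1.38×1.105 = 5.3 m.
Hydraulic radius R = A/P = 4/5.3 = 0.7548 m.
From Manning's equation, V = (1/n) R^(2/3) S^(1/2) = (1/0.036) × 0.7548^(2/3) × 0.0006798^(1/2) = 0.6 m/s.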